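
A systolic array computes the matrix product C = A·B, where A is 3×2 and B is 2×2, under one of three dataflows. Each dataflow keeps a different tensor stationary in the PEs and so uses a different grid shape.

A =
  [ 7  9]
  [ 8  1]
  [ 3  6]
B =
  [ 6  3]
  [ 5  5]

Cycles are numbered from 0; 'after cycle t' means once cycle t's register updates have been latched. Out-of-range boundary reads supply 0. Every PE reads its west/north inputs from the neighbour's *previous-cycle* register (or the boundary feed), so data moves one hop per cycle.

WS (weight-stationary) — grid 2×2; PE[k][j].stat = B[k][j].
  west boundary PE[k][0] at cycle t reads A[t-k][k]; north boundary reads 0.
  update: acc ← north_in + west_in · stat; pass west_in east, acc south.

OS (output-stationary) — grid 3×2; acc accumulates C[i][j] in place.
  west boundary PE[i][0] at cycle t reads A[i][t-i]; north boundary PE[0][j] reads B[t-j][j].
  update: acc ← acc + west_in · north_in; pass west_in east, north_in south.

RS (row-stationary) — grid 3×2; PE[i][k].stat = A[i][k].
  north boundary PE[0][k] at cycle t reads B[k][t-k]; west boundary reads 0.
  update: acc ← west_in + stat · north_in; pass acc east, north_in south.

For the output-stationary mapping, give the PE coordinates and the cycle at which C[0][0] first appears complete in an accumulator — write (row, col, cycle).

OS — PE[0][0] is where C[0][0] collects:
  [0] (0,0) acc=42 (h:7 v:6)
  [1] (0,0) acc=87 (h:9 v:5)

(row, col, cycle) = (0, 0, 1)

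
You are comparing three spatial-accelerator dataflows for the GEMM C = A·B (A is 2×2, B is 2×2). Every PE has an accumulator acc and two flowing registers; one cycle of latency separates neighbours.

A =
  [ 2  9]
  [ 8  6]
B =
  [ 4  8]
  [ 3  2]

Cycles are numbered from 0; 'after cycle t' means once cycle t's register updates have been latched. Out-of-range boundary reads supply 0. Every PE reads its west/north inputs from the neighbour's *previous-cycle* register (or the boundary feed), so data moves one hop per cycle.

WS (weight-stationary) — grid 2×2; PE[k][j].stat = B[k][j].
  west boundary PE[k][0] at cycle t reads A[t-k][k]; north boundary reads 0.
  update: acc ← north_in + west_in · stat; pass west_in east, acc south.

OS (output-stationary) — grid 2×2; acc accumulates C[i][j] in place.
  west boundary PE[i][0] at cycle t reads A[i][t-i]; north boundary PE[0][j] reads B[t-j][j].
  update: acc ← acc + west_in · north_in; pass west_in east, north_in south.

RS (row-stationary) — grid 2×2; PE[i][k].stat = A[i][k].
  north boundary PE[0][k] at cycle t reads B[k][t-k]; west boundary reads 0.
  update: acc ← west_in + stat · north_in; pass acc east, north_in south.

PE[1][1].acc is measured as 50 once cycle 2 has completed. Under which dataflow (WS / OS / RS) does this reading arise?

WS (2×2 grid), PE[1][1]:
  c0 r1c1: 0 / 0 / 0
  c1 r1c1: 0 / 0 / 0
  c2 r1c1: 34 / 9 / 34
OS (2×2 grid), PE[1][1]:
  c0 r1c1: 0 / 0 / 0
  c1 r1c1: 0 / 0 / 0
  c2 r1c1: 64 / 8 / 8
RS (2×2 grid), PE[1][1]:
  c0 r1c1: 0 / 0 / 0
  c1 r1c1: 0 / 0 / 0
  c2 r1c1: 50 / 50 / 3

dataflow = RS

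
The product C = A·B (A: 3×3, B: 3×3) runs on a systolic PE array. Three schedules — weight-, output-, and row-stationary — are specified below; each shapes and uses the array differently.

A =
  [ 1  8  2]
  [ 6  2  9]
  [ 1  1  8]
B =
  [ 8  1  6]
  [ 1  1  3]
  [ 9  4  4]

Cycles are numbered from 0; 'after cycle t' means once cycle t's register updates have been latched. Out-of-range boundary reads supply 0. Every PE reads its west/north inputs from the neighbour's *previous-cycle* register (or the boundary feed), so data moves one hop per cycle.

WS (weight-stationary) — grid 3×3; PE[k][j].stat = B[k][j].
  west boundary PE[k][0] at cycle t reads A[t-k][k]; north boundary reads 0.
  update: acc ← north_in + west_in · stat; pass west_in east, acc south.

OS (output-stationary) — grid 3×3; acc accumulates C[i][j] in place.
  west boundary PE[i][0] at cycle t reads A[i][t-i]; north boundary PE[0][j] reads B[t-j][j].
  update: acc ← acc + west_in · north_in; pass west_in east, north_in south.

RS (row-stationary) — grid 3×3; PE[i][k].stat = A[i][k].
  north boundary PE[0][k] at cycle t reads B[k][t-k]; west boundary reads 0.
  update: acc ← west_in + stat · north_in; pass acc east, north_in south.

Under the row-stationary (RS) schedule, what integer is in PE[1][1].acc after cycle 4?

PE[1][1].acc = 42

RS on a 3×3 grid — tracing PE[1][1] and its feeders:
  0: (0,1).acc=0  regs=<0,0>
  0: (1,0).acc=0  regs=<0,0>
  0: (1,1).acc=0  regs=<0,0>
  1: (0,1).acc=16  regs=<16,1>
  1: (1,0).acc=48  regs=<48,8>
  1: (1,1).acc=0  regs=<0,0>
  2: (0,1).acc=9  regs=<9,1>
  2: (1,0).acc=6  regs=<6,1>
  2: (1,1).acc=50  regs=<50,1>
  3: (0,1).acc=30  regs=<30,3>
  3: (1,0).acc=36  regs=<36,6>
  3: (1,1).acc=8  regs=<8,1>
  4: (0,1).acc=0  regs=<0,0>
  4: (1,0).acc=0  regs=<0,0>
  4: (1,1).acc=42  regs=<42,3>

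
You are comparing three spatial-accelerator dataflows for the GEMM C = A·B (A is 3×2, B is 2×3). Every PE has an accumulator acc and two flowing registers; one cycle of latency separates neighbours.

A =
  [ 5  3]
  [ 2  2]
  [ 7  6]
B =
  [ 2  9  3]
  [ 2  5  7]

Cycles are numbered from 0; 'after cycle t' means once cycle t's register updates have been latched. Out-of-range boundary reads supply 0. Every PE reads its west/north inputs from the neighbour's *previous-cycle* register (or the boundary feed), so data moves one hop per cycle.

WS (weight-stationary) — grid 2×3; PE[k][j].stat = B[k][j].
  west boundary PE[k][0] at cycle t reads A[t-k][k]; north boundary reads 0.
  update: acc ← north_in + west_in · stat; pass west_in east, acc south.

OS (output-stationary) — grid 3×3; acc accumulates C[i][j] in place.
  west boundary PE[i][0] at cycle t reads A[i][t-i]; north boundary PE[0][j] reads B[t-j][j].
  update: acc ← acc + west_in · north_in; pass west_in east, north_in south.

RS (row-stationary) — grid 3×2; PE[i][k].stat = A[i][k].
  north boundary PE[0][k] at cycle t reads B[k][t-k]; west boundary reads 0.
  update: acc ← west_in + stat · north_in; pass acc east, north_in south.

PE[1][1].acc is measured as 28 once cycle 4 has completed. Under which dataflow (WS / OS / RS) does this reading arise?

dataflow = OS

— WS: 2×3; PE[1][1] trace:
  c0 r1c1: 0 / 0 / 0
  c1 r1c1: 0 / 0 / 0
  c2 r1c1: 60 / 3 / 60
  c3 r1c1: 28 / 2 / 28
  c4 r1c1: 93 / 6 / 93
— OS: 3×3; PE[1][1] trace:
  c0 r1c1: 0 / 0 / 0
  c1 r1c1: 0 / 0 / 0
  c2 r1c1: 18 / 2 / 9
  c3 r1c1: 28 / 2 / 5
  c4 r1c1: 28 / 0 / 0
— RS: 3×2; PE[1][1] trace:
  c0 r1c1: 0 / 0 / 0
  c1 r1c1: 0 / 0 / 0
  c2 r1c1: 8 / 8 / 2
  c3 r1c1: 28 / 28 / 5
  c4 r1c1: 20 / 20 / 7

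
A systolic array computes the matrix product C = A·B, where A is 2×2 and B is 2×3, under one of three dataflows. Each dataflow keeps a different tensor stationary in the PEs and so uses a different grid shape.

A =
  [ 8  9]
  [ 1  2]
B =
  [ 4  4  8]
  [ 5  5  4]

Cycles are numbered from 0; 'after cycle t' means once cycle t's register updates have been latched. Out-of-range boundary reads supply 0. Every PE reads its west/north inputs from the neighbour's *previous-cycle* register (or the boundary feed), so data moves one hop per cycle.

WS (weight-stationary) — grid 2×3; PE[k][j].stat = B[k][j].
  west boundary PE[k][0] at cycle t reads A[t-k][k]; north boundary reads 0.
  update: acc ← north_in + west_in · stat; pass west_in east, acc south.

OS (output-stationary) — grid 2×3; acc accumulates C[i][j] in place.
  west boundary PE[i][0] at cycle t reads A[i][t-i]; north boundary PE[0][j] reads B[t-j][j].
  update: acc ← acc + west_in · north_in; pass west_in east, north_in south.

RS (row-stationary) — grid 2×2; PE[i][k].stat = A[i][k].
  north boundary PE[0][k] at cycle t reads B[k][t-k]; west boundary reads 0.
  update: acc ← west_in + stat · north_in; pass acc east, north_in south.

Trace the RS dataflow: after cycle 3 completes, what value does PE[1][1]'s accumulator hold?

RS on a 2×2 grid — tracing PE[1][1] and its feeders:
  cycle 0: PE[0][1] → acc 0, east 0, south 0
  cycle 0: PE[1][0] → acc 0, east 0, south 0
  cycle 0: PE[1][1] → acc 0, east 0, south 0
  cycle 1: PE[0][1] → acc 77, east 77, south 5
  cycle 1: PE[1][0] → acc 4, east 4, south 4
  cycle 1: PE[1][1] → acc 0, east 0, south 0
  cycle 2: PE[0][1] → acc 77, east 77, south 5
  cycle 2: PE[1][0] → acc 4, east 4, south 4
  cycle 2: PE[1][1] → acc 14, east 14, south 5
  cycle 3: PE[0][1] → acc 100, east 100, south 4
  cycle 3: PE[1][0] → acc 8, east 8, south 8
  cycle 3: PE[1][1] → acc 14, east 14, south 5

PE[1][1].acc = 14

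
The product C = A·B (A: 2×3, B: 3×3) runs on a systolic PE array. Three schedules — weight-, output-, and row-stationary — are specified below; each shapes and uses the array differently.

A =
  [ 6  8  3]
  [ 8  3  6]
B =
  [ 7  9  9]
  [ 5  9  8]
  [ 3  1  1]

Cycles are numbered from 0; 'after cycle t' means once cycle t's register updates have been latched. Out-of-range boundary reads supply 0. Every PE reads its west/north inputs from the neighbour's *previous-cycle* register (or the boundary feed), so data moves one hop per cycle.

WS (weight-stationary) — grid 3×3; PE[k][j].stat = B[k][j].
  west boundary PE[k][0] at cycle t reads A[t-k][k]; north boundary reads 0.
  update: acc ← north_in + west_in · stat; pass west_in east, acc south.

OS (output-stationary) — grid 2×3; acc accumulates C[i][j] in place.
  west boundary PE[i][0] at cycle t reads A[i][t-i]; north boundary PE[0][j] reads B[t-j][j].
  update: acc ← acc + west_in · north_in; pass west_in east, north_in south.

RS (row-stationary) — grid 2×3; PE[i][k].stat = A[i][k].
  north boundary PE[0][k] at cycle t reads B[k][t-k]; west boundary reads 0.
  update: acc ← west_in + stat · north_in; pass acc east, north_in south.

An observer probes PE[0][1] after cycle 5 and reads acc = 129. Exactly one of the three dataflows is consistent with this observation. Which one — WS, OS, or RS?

dataflow = OS

Under WS (3×3), PE[0][1]:
  c0 r0c1: 0 / 0 / 0
  c1 r0c1: 54 / 6 / 54
  c2 r0c1: 72 / 8 / 72
  c3 r0c1: 0 / 0 / 0
  c4 r0c1: 0 / 0 / 0
  c5 r0c1: 0 / 0 / 0
Under OS (2×3), PE[0][1]:
  c0 r0c1: 0 / 0 / 0
  c1 r0c1: 54 / 6 / 9
  c2 r0c1: 126 / 8 / 9
  c3 r0c1: 129 / 3 / 1
  c4 r0c1: 129 / 0 / 0
  c5 r0c1: 129 / 0 / 0
Under RS (2×3), PE[0][1]:
  c0 r0c1: 0 / 0 / 0
  c1 r0c1: 82 / 82 / 5
  c2 r0c1: 126 / 126 / 9
  c3 r0c1: 118 / 118 / 8
  c4 r0c1: 0 / 0 / 0
  c5 r0c1: 0 / 0 / 0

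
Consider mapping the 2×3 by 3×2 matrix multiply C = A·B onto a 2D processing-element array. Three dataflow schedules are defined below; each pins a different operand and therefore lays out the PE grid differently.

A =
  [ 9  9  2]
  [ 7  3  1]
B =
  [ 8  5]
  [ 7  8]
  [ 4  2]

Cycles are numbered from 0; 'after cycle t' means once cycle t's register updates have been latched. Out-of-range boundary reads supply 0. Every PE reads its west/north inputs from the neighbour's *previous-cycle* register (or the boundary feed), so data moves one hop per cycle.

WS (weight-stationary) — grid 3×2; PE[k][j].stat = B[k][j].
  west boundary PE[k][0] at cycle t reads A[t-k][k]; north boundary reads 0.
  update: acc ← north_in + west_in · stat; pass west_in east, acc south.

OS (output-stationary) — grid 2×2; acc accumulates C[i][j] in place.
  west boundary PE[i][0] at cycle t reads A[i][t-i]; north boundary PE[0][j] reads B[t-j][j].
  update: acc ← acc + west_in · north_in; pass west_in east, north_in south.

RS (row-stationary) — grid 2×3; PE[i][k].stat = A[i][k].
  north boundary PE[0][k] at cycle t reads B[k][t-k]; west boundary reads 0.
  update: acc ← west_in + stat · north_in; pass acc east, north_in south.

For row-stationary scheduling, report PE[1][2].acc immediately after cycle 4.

RS (2×3). Following PE[1][2] plus its west/north inputs:
  c0 r0c2: 0 / 0 / 0
  c0 r1c1: 0 / 0 / 0
  c0 r1c2: 0 / 0 / 0
  c1 r0c2: 0 / 0 / 0
  c1 r1c1: 0 / 0 / 0
  c1 r1c2: 0 / 0 / 0
  c2 r0c2: 143 / 143 / 4
  c2 r1c1: 77 / 77 / 7
  c2 r1c2: 0 / 0 / 0
  c3 r0c2: 121 / 121 / 2
  c3 r1c1: 59 / 59 / 8
  c3 r1c2: 81 / 81 / 4
  c4 r0c2: 0 / 0 / 0
  c4 r1c1: 0 / 0 / 0
  c4 r1c2: 61 / 61 / 2

PE[1][2].acc = 61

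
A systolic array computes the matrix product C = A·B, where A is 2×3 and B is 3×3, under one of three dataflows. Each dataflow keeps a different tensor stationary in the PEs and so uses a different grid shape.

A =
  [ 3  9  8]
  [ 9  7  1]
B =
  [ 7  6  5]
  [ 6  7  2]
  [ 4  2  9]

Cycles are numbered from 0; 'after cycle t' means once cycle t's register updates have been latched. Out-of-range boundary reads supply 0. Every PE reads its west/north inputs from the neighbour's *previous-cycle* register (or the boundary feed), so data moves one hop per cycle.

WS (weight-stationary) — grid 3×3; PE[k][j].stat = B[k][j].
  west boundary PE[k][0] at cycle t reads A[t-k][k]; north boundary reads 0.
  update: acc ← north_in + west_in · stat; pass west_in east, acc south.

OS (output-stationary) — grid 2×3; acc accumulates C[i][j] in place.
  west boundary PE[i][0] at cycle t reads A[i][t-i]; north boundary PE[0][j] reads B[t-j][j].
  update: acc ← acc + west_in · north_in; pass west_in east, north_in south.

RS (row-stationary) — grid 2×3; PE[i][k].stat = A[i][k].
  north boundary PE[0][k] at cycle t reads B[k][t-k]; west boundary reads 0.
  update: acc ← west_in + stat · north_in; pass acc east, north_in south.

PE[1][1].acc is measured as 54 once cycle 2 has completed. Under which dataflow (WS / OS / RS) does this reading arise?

dataflow = OS

WS (3×3 grid), PE[1][1]:
  [0] (1,1) acc=0 (h:0 v:0)
  [1] (1,1) acc=0 (h:0 v:0)
  [2] (1,1) acc=81 (h:9 v:81)
OS (2×3 grid), PE[1][1]:
  [0] (1,1) acc=0 (h:0 v:0)
  [1] (1,1) acc=0 (h:0 v:0)
  [2] (1,1) acc=54 (h:9 v:6)
RS (2×3 grid), PE[1][1]:
  [0] (1,1) acc=0 (h:0 v:0)
  [1] (1,1) acc=0 (h:0 v:0)
  [2] (1,1) acc=105 (h:105 v:6)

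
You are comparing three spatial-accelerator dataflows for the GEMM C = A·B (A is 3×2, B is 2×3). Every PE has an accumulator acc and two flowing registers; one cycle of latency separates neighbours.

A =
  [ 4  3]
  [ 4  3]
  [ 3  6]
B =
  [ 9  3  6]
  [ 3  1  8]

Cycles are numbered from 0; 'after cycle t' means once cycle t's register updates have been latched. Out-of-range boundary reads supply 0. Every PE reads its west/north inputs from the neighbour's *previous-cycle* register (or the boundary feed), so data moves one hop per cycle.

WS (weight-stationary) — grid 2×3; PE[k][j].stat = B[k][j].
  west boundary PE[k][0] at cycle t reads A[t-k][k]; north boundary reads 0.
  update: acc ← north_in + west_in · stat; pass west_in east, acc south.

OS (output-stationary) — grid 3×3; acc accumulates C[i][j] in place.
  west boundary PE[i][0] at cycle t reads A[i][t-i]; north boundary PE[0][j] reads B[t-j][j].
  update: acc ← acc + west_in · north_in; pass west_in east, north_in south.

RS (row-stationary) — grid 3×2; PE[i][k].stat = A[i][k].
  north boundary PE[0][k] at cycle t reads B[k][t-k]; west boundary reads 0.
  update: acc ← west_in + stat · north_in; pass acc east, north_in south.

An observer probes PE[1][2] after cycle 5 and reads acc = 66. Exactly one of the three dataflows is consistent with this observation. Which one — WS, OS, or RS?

dataflow = WS

WS [2×3] PE[1][2] across cycles:
  @0  [1,2]  acc 0  |  →0  ↓0
  @1  [1,2]  acc 0  |  →0  ↓0
  @2  [1,2]  acc 0  |  →0  ↓0
  @3  [1,2]  acc 48  |  →3  ↓48
  @4  [1,2]  acc 48  |  →3  ↓48
  @5  [1,2]  acc 66  |  →6  ↓66
OS [3×3] PE[1][2] across cycles:
  @0  [1,2]  acc 0  |  →0  ↓0
  @1  [1,2]  acc 0  |  →0  ↓0
  @2  [1,2]  acc 0  |  →0  ↓0
  @3  [1,2]  acc 24  |  →4  ↓6
  @4  [1,2]  acc 48  |  →3  ↓8
  @5  [1,2]  acc 48  |  →0  ↓0
RS (3×2): PE[1][2] does not exist.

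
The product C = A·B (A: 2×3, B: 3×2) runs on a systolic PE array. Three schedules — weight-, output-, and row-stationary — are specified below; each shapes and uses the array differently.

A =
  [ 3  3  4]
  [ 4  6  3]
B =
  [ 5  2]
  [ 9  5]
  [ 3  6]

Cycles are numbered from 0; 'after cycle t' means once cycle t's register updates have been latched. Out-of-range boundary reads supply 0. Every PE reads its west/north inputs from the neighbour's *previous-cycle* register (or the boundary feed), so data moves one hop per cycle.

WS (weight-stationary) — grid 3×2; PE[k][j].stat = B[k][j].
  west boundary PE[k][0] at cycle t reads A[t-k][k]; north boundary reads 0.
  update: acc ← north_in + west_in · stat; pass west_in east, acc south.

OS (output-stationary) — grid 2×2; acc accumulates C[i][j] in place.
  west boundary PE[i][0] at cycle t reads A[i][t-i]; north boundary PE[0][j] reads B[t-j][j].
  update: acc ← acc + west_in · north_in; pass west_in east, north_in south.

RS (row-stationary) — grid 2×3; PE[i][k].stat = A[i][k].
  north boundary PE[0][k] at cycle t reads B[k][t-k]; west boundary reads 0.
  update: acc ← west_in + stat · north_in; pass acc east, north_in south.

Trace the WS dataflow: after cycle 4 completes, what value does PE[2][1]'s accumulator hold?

WS on a 3×2 grid — tracing PE[2][1] and its feeders:
  cycle 0: PE[1][1] → acc 0, east 0, south 0
  cycle 0: PE[2][0] → acc 0, east 0, south 0
  cycle 0: PE[2][1] → acc 0, east 0, south 0
  cycle 1: PE[1][1] → acc 0, east 0, south 0
  cycle 1: PE[2][0] → acc 0, east 0, south 0
  cycle 1: PE[2][1] → acc 0, east 0, south 0
  cycle 2: PE[1][1] → acc 21, east 3, south 21
  cycle 2: PE[2][0] → acc 54, east 4, south 54
  cycle 2: PE[2][1] → acc 0, east 0, south 0
  cycle 3: PE[1][1] → acc 38, east 6, south 38
  cycle 3: PE[2][0] → acc 83, east 3, south 83
  cycle 3: PE[2][1] → acc 45, east 4, south 45
  cycle 4: PE[1][1] → acc 0, east 0, south 0
  cycle 4: PE[2][0] → acc 0, east 0, south 0
  cycle 4: PE[2][1] → acc 56, east 3, south 56

PE[2][1].acc = 56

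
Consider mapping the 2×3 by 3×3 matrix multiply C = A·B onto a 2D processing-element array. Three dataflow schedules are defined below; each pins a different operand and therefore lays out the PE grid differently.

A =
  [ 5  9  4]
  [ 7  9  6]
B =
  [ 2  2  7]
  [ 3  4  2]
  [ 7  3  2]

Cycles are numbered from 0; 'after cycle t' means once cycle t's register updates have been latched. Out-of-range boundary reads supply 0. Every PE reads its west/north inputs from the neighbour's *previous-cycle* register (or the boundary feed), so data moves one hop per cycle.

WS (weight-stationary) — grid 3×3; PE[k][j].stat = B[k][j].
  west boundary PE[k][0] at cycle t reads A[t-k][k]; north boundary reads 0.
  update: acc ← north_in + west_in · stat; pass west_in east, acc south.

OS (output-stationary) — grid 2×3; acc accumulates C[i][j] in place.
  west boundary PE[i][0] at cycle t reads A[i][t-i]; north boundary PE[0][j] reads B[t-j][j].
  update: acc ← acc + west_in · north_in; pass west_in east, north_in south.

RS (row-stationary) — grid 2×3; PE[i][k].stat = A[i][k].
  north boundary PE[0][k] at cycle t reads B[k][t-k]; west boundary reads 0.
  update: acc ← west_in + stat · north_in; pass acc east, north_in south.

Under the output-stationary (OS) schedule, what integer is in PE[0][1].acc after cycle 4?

OS (2×3). Following PE[0][1] plus its west/north inputs:
  cycle 0: PE[0][0] → acc 10, east 5, south 2
  cycle 0: PE[0][1] → acc 0, east 0, south 0
  cycle 1: PE[0][0] → acc 37, east 9, south 3
  cycle 1: PE[0][1] → acc 10, east 5, south 2
  cycle 2: PE[0][0] → acc 65, east 4, south 7
  cycle 2: PE[0][1] → acc 46, east 9, south 4
  cycle 3: PE[0][0] → acc 65, east 0, south 0
  cycle 3: PE[0][1] → acc 58, east 4, south 3
  cycle 4: PE[0][0] → acc 65, east 0, south 0
  cycle 4: PE[0][1] → acc 58, east 0, south 0

PE[0][1].acc = 58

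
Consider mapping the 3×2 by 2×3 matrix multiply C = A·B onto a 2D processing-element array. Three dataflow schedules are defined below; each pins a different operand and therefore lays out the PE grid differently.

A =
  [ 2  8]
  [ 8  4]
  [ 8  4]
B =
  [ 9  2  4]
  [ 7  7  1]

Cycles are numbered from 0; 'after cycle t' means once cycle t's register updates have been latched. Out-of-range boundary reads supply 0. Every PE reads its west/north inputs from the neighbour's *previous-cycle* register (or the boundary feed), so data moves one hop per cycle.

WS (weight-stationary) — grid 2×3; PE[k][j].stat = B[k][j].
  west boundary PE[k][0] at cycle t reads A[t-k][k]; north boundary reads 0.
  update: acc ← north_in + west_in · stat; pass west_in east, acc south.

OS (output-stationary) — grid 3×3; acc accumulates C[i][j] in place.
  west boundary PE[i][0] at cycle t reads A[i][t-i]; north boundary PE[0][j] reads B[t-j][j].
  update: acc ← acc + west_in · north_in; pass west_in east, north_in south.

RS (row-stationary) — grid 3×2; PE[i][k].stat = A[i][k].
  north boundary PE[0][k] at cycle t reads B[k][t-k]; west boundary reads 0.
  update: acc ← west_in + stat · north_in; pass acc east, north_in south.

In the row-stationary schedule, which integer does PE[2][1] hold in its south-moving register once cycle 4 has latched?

register = 7

RS 3×2: PE[2][1] cycle-by-cycle (with neighbour feeds):
  @0  [1,1]  acc 0  |  →0  ↓0
  @0  [2,0]  acc 0  |  →0  ↓0
  @0  [2,1]  acc 0  |  →0  ↓0
  @1  [1,1]  acc 0  |  →0  ↓0
  @1  [2,0]  acc 0  |  →0  ↓0
  @1  [2,1]  acc 0  |  →0  ↓0
  @2  [1,1]  acc 100  |  →100  ↓7
  @2  [2,0]  acc 72  |  →72  ↓9
  @2  [2,1]  acc 0  |  →0  ↓0
  @3  [1,1]  acc 44  |  →44  ↓7
  @3  [2,0]  acc 16  |  →16  ↓2
  @3  [2,1]  acc 100  |  →100  ↓7
  @4  [1,1]  acc 36  |  →36  ↓1
  @4  [2,0]  acc 32  |  →32  ↓4
  @4  [2,1]  acc 44  |  →44  ↓7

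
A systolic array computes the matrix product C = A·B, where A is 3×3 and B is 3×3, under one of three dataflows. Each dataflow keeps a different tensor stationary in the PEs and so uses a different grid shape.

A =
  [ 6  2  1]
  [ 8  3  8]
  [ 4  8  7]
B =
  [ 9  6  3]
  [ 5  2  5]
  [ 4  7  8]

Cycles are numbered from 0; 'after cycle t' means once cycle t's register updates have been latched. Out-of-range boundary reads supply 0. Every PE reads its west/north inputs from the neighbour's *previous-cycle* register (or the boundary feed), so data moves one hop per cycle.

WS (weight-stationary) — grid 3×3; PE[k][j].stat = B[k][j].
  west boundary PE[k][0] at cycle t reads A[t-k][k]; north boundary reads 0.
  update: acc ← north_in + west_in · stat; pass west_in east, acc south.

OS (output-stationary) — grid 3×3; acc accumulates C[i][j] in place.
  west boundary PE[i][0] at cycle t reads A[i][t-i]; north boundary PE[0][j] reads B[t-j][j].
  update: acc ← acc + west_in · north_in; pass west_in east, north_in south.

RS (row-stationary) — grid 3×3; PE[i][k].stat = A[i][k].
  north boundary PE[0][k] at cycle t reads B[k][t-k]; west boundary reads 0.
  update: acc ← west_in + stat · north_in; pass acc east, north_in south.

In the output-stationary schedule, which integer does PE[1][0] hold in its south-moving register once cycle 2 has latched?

OS (3×3). Following PE[1][0] plus its west/north inputs:
  [0] (0,0) acc=54 (h:6 v:9)
  [0] (1,0) acc=0 (h:0 v:0)
  [1] (0,0) acc=64 (h:2 v:5)
  [1] (1,0) acc=72 (h:8 v:9)
  [2] (0,0) acc=68 (h:1 v:4)
  [2] (1,0) acc=87 (h:3 v:5)

register = 5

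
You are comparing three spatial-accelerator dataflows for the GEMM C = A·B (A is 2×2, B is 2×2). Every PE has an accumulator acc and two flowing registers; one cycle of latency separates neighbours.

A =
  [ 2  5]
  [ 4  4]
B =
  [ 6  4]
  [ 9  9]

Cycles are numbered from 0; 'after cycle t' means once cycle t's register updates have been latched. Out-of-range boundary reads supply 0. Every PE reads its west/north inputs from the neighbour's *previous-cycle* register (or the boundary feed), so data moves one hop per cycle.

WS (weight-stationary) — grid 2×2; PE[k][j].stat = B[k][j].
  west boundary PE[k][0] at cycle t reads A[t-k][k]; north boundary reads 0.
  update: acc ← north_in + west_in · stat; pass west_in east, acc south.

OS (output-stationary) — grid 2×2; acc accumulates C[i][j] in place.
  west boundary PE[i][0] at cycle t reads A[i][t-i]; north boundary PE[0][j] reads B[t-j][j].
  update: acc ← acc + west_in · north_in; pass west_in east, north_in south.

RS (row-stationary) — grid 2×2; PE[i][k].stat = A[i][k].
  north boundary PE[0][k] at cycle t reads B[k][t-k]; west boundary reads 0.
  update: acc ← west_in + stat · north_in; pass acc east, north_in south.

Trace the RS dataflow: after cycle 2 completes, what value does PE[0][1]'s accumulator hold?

PE[0][1].acc = 53

RS 2×2: PE[0][1] cycle-by-cycle (with neighbour feeds):
  t=0 PE[0][0]: acc=12 h=12 v=6
  t=0 PE[0][1]: acc=0 h=0 v=0
  t=1 PE[0][0]: acc=8 h=8 v=4
  t=1 PE[0][1]: acc=57 h=57 v=9
  t=2 PE[0][0]: acc=0 h=0 v=0
  t=2 PE[0][1]: acc=53 h=53 v=9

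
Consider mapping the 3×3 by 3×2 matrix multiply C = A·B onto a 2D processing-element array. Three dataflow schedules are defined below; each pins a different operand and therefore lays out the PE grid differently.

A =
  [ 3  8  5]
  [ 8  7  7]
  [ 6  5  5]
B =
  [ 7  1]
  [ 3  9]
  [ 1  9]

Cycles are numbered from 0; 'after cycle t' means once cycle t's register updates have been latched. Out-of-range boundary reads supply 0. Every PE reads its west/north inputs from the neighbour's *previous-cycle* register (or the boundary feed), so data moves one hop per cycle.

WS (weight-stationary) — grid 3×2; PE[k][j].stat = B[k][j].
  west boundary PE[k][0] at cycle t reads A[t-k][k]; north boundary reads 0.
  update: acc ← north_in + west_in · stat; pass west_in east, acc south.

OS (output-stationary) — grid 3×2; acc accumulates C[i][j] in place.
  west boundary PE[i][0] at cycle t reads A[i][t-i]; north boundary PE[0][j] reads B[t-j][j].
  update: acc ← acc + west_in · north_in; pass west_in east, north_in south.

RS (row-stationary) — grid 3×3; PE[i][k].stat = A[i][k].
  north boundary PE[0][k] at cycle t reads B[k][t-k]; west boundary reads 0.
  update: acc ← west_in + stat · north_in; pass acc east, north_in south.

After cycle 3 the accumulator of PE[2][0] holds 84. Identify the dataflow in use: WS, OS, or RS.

dataflow = WS

WS (3×2 grid), PE[2][0]:
  [0] (2,0) acc=0 (h:0 v:0)
  [1] (2,0) acc=0 (h:0 v:0)
  [2] (2,0) acc=50 (h:5 v:50)
  [3] (2,0) acc=84 (h:7 v:84)
OS (3×2 grid), PE[2][0]:
  [0] (2,0) acc=0 (h:0 v:0)
  [1] (2,0) acc=0 (h:0 v:0)
  [2] (2,0) acc=42 (h:6 v:7)
  [3] (2,0) acc=57 (h:5 v:3)
RS (3×3 grid), PE[2][0]:
  [0] (2,0) acc=0 (h:0 v:0)
  [1] (2,0) acc=0 (h:0 v:0)
  [2] (2,0) acc=42 (h:42 v:7)
  [3] (2,0) acc=6 (h:6 v:1)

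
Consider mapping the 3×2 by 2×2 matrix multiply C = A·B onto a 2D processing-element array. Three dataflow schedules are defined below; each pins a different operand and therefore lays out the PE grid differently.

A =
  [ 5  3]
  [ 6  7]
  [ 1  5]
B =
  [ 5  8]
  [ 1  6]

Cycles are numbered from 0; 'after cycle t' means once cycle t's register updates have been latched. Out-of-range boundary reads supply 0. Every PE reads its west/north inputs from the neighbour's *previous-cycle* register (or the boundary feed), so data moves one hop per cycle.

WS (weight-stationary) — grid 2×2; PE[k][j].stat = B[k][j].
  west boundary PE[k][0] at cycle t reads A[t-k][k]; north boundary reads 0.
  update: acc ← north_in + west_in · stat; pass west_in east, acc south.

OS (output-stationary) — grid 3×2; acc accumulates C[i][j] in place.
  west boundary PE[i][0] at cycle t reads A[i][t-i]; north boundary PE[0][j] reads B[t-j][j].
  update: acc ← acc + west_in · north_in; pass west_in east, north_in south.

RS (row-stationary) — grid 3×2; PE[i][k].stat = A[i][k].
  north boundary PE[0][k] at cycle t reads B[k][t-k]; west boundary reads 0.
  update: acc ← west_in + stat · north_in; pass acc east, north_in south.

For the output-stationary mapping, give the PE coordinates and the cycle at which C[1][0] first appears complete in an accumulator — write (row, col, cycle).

Under OS, C[1][0] lands at PE[1][0]:
  t=0 PE[1][0]: acc=0 h=0 v=0
  t=1 PE[1][0]: acc=30 h=6 v=5
  t=2 PE[1][0]: acc=37 h=7 v=1

(row, col, cycle) = (1, 0, 2)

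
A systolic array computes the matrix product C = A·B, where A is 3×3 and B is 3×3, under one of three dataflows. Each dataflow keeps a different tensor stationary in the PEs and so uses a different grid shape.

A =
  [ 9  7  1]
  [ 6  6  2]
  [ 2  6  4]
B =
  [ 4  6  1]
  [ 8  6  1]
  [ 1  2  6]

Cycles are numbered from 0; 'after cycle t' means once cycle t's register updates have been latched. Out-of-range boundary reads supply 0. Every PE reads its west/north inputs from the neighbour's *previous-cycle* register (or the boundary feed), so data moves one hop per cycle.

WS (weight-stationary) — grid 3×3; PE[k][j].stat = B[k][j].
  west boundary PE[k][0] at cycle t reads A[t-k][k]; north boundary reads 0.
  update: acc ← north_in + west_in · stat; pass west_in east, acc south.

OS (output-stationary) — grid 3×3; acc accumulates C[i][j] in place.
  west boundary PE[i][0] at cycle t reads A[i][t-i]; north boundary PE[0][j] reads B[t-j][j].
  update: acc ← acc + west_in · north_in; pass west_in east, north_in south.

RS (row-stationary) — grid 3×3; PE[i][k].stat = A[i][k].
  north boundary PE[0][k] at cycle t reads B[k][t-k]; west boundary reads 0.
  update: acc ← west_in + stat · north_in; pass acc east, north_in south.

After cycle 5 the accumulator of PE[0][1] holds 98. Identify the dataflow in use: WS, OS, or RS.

WS [3×3] PE[0][1] across cycles:
  [0] (0,1) acc=0 (h:0 v:0)
  [1] (0,1) acc=54 (h:9 v:54)
  [2] (0,1) acc=36 (h:6 v:36)
  [3] (0,1) acc=12 (h:2 v:12)
  [4] (0,1) acc=0 (h:0 v:0)
  [5] (0,1) acc=0 (h:0 v:0)
OS [3×3] PE[0][1] across cycles:
  [0] (0,1) acc=0 (h:0 v:0)
  [1] (0,1) acc=54 (h:9 v:6)
  [2] (0,1) acc=96 (h:7 v:6)
  [3] (0,1) acc=98 (h:1 v:2)
  [4] (0,1) acc=98 (h:0 v:0)
  [5] (0,1) acc=98 (h:0 v:0)
RS [3×3] PE[0][1] across cycles:
  [0] (0,1) acc=0 (h:0 v:0)
  [1] (0,1) acc=92 (h:92 v:8)
  [2] (0,1) acc=96 (h:96 v:6)
  [3] (0,1) acc=16 (h:16 v:1)
  [4] (0,1) acc=0 (h:0 v:0)
  [5] (0,1) acc=0 (h:0 v:0)

dataflow = OS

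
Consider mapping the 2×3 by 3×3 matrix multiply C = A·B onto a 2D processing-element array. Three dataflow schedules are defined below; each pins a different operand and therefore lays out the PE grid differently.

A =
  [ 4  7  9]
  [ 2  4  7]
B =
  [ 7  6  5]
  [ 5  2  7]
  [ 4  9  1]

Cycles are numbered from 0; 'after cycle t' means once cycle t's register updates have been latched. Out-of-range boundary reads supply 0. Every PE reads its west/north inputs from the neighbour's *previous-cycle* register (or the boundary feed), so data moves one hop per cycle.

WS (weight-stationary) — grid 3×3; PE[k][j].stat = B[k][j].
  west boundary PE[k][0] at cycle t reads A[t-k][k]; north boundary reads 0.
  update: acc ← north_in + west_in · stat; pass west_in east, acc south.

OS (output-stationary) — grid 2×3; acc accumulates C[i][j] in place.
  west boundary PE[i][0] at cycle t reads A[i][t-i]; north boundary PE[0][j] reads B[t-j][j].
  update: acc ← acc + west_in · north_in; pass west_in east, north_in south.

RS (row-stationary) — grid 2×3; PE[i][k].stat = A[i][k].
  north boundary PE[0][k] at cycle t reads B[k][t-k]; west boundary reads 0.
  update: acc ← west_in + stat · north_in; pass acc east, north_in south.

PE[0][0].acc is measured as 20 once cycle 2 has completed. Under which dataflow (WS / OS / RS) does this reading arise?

dataflow = RS

WS [3×3] PE[0][0] across cycles:
  c0 r0c0: 28 / 4 / 28
  c1 r0c0: 14 / 2 / 14
  c2 r0c0: 0 / 0 / 0
OS [2×3] PE[0][0] across cycles:
  c0 r0c0: 28 / 4 / 7
  c1 r0c0: 63 / 7 / 5
  c2 r0c0: 99 / 9 / 4
RS [2×3] PE[0][0] across cycles:
  c0 r0c0: 28 / 28 / 7
  c1 r0c0: 24 / 24 / 6
  c2 r0c0: 20 / 20 / 5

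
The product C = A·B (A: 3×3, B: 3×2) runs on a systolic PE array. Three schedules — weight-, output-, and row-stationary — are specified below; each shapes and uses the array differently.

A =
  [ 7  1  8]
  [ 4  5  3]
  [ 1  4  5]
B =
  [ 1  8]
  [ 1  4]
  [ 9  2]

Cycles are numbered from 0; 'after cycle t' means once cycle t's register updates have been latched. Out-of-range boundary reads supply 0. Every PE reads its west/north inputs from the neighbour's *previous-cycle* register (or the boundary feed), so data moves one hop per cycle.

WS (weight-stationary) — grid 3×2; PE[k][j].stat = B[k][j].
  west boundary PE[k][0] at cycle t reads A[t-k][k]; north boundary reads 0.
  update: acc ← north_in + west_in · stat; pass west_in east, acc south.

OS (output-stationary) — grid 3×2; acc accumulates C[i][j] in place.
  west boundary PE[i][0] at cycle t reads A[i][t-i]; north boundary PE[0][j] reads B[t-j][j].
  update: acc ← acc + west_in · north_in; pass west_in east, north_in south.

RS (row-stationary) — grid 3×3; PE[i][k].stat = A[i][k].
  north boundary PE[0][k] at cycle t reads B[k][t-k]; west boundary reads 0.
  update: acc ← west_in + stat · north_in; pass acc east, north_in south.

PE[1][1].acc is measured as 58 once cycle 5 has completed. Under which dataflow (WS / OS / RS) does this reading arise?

dataflow = OS

— WS: 3×2; PE[1][1] trace:
  step 0 · PE1,1: acc=0; fwd→0 fwd↓0
  step 1 · PE1,1: acc=0; fwd→0 fwd↓0
  step 2 · PE1,1: acc=60; fwd→1 fwd↓60
  step 3 · PE1,1: acc=52; fwd→5 fwd↓52
  step 4 · PE1,1: acc=24; fwd→4 fwd↓24
  step 5 · PE1,1: acc=0; fwd→0 fwd↓0
— OS: 3×2; PE[1][1] trace:
  step 0 · PE1,1: acc=0; fwd→0 fwd↓0
  step 1 · PE1,1: acc=0; fwd→0 fwd↓0
  step 2 · PE1,1: acc=32; fwd→4 fwd↓8
  step 3 · PE1,1: acc=52; fwd→5 fwd↓4
  step 4 · PE1,1: acc=58; fwd→3 fwd↓2
  step 5 · PE1,1: acc=58; fwd→0 fwd↓0
— RS: 3×3; PE[1][1] trace:
  step 0 · PE1,1: acc=0; fwd→0 fwd↓0
  step 1 · PE1,1: acc=0; fwd→0 fwd↓0
  step 2 · PE1,1: acc=9; fwd→9 fwd↓1
  step 3 · PE1,1: acc=52; fwd→52 fwd↓4
  step 4 · PE1,1: acc=0; fwd→0 fwd↓0
  step 5 · PE1,1: acc=0; fwd→0 fwd↓0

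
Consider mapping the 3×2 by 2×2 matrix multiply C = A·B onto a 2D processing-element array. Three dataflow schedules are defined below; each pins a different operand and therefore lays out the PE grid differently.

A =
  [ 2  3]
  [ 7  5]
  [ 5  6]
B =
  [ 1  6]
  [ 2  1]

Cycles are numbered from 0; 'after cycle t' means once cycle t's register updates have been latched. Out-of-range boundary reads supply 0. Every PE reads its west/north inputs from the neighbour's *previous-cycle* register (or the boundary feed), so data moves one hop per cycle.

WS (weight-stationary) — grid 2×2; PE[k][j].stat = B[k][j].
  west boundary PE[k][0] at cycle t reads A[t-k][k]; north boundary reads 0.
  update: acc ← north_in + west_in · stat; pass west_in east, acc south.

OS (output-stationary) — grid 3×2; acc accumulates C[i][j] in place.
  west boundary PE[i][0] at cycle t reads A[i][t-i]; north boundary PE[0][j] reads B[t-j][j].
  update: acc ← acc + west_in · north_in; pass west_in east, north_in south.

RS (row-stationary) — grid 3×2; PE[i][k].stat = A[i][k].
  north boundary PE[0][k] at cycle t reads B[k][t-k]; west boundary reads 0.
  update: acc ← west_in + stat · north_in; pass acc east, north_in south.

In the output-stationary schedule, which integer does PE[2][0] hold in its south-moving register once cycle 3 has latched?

Tracing OS — 3×2 array, target PE[2][0]:
  @0  [1,0]  acc 0  |  →0  ↓0
  @0  [2,0]  acc 0  |  →0  ↓0
  @1  [1,0]  acc 7  |  →7  ↓1
  @1  [2,0]  acc 0  |  →0  ↓0
  @2  [1,0]  acc 17  |  →5  ↓2
  @2  [2,0]  acc 5  |  →5  ↓1
  @3  [1,0]  acc 17  |  →0  ↓0
  @3  [2,0]  acc 17  |  →6  ↓2

register = 2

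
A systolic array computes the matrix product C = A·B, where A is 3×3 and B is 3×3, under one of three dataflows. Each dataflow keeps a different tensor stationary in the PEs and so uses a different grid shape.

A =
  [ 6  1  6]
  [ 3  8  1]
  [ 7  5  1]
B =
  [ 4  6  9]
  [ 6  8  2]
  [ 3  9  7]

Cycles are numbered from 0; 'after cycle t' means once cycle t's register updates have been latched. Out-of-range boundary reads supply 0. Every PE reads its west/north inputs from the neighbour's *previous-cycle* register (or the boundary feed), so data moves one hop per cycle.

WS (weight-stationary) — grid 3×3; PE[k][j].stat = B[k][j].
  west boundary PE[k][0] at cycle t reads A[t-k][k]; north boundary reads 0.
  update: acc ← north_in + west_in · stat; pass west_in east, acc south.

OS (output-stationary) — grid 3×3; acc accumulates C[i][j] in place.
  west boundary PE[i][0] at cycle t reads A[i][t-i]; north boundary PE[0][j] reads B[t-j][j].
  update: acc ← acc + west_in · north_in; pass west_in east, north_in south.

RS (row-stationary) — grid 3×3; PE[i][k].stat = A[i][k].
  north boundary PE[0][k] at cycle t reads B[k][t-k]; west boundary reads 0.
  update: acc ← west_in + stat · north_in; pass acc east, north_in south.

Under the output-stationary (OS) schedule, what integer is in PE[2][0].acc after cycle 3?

PE[2][0].acc = 58

OS 3×3: PE[2][0] cycle-by-cycle (with neighbour feeds):
  t=0 PE[1][0]: acc=0 h=0 v=0
  t=0 PE[2][0]: acc=0 h=0 v=0
  t=1 PE[1][0]: acc=12 h=3 v=4
  t=1 PE[2][0]: acc=0 h=0 v=0
  t=2 PE[1][0]: acc=60 h=8 v=6
  t=2 PE[2][0]: acc=28 h=7 v=4
  t=3 PE[1][0]: acc=63 h=1 v=3
  t=3 PE[2][0]: acc=58 h=5 v=6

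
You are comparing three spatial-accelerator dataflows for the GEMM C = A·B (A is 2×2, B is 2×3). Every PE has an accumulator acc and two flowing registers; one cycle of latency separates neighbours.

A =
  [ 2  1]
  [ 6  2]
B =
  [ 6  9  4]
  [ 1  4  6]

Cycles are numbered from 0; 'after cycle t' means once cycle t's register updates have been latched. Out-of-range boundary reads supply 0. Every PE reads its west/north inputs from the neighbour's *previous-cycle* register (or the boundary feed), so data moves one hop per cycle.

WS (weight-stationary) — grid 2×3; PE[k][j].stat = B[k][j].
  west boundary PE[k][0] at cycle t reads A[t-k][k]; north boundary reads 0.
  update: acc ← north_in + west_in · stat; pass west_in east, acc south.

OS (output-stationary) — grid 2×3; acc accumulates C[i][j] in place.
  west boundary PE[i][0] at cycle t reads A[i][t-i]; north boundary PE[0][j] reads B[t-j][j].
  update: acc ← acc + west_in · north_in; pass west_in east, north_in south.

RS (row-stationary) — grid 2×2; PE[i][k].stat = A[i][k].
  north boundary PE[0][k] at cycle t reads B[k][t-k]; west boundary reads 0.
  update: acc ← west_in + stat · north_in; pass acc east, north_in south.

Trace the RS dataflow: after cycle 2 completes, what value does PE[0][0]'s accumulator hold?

PE[0][0].acc = 8

RS on a 2×2 grid — tracing PE[0][0] and its feeders:
  c0 r0c0: 12 / 12 / 6
  c1 r0c0: 18 / 18 / 9
  c2 r0c0: 8 / 8 / 4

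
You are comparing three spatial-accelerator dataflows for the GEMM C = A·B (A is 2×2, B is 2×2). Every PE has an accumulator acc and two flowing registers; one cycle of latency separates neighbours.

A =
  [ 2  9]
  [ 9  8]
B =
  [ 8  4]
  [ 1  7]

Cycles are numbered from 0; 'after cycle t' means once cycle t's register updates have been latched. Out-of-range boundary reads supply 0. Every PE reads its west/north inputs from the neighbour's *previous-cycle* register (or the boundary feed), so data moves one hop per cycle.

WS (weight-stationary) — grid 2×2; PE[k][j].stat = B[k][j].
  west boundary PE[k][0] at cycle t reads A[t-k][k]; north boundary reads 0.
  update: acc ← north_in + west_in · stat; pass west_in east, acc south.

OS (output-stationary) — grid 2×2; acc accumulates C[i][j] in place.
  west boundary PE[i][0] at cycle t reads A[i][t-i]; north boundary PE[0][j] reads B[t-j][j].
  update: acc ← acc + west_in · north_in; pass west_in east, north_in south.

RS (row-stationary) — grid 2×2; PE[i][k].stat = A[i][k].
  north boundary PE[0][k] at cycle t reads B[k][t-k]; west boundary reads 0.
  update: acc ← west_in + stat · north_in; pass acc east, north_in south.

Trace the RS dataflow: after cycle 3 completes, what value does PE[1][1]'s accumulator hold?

PE[1][1].acc = 92

Tracing RS — 2×2 array, target PE[1][1]:
  step 0 · PE0,1: acc=0; fwd→0 fwd↓0
  step 0 · PE1,0: acc=0; fwd→0 fwd↓0
  step 0 · PE1,1: acc=0; fwd→0 fwd↓0
  step 1 · PE0,1: acc=25; fwd→25 fwd↓1
  step 1 · PE1,0: acc=72; fwd→72 fwd↓8
  step 1 · PE1,1: acc=0; fwd→0 fwd↓0
  step 2 · PE0,1: acc=71; fwd→71 fwd↓7
  step 2 · PE1,0: acc=36; fwd→36 fwd↓4
  step 2 · PE1,1: acc=80; fwd→80 fwd↓1
  step 3 · PE0,1: acc=0; fwd→0 fwd↓0
  step 3 · PE1,0: acc=0; fwd→0 fwd↓0
  step 3 · PE1,1: acc=92; fwd→92 fwd↓7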